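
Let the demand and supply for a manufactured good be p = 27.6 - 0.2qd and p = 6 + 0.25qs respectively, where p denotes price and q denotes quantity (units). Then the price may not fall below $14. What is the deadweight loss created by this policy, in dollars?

0

Rearranging demand gives qd = 138 - 5p; rearranging supply gives qs = 4p - 24. In a free market, 138 - 5p = 4p - 24 gives the equilibrium p* = 18, q* = 48.
Since 14 is below p* = 18, the floor does not bind and the free-market outcome prevails.
Since the control does not bind, no trades are prevented and deadweight loss is zero.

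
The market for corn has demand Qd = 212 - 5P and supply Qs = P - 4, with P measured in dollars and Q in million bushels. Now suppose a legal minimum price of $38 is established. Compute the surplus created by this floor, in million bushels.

12

Setting quantity demanded equal to quantity supplied, 212 - 5P = P - 4, gives P* = 36 and Q* = 32.
The floor of 38 is above the equilibrium price 36, so it binds.
At P = 38: Qd = 212 - 5·38 = 22 and Qs = 38 - 4 = 34.
Surplus = Qs - Qd = 34 - 22 = 12.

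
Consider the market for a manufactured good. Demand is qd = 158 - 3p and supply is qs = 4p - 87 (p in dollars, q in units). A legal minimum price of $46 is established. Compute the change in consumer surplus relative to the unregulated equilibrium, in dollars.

-401.5

Setting quantity demanded equal to quantity supplied, 158 - 3p = 4p - 87, gives p* = 35 and q* = 53.
The floor of 46 is above the equilibrium price 35, so it binds.
At p = 46: qd = 158 - 3·46 = 20 and qs = 4·46 - 87 = 97.
Consumer surplus without the control is ½ · (158/3 - 35) · 53 = 2809/6.
With the floor, consumers buy 20 units at 46, so CS = ½ · (158/3 - 46) · 20 = 200/3.
Change in consumer surplus = 200/3 - 2809/6 = -401.5.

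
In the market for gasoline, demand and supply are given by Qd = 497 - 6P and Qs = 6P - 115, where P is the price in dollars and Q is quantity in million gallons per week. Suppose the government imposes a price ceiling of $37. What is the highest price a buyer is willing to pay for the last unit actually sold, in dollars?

65

In a free market, 497 - 6P = 6P - 115 gives the equilibrium P* = 51, Q* = 191.
Because the ceiling (37) lies below the market-clearing price, it is binding.
At P = 37: Qd = 497 - 6·37 = 275 and Qs = 6·37 - 115 = 107.
Only 107 units reach the market. On the demand curve, the marginal buyer's willingness to pay at Q = 107 is (497 - 107)/6 = 65.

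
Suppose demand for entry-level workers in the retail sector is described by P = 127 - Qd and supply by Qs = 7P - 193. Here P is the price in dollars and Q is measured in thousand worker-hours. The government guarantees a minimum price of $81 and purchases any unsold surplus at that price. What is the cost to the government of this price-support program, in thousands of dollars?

Rearranging demand gives Qd = 127 - P. Equilibrium: 127 - P = 7P - 193, so 320 = 8P and P* = 40, Q* = 87.
The floor of 81 is above the equilibrium price 40, so it binds.
At P = 81: Qd = 127 - 81 = 46 and Qs = 7·81 - 193 = 374.
Surplus = Qs - Qd = 328.
Government expenditure = surplus × support price = 328 × 81 = 26568.

26568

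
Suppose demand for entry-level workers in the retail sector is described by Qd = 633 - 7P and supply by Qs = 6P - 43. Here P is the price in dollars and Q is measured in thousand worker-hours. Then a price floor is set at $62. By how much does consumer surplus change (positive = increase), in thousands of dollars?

-2340

Equilibrium: 633 - 7P = 6P - 43, so 676 = 13P and P* = 52, Q* = 269.
The floor of 62 is above the equilibrium price 52, so it binds.
At P = 62: Qd = 633 - 7·62 = 199 and Qs = 6·62 - 43 = 329.
Consumer surplus without the control is ½ · (633/7 - 52) · 269 = 72361/14.
With the floor, consumers buy 199 units at 62, so CS = ½ · (633/7 - 62) · 199 = 39601/14.
Change in consumer surplus = 39601/14 - 72361/14 = -2340.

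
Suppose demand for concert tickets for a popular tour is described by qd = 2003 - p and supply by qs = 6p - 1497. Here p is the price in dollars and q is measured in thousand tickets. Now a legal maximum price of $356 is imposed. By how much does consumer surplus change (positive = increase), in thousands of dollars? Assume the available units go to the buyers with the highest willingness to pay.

In a free market, 2003 - p = 6p - 1497 gives the equilibrium p* = 500, q* = 1503.
Because the ceiling (356) lies below the market-clearing price, it is binding.
At p = 356: qd = 2003 - 356 = 1647 and qs = 6·356 - 1497 = 639.
Consumer surplus without the control is ½ · (2003 - 500) · 1503 = 1129504.5.
With the ceiling, 639 units are sold at 356 (assume they go to the highest-value buyers). The demand price at q = 639 is 1364, so CS = ½ · [(2003 - 356) + (1364 - 356)] · 639 = 848272.5.
Change in consumer surplus = 848272.5 - 1129504.5 = -281232.

-281232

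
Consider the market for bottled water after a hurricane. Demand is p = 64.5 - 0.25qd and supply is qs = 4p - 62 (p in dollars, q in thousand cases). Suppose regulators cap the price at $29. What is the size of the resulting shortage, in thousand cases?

88

Rearranging demand gives qd = 258 - 4p. In a free market, 258 - 4p = 4p - 62 gives the equilibrium p* = 40, q* = 98.
The ceiling of 29 is below the equilibrium price 40, so it binds.
At p = 29: qd = 258 - 4·29 = 142 and qs = 4·29 - 62 = 54.
Shortage = qd - qs = 142 - 54 = 88.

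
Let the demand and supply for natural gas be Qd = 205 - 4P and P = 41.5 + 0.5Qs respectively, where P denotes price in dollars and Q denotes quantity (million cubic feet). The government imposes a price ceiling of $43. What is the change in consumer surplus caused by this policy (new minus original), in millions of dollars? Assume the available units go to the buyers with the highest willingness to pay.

2.5

Rearranging supply gives Qs = 2P - 83. Without the control the market clears where 205 - 4P = 2P - 83, i.e. P* = 48 and Q* = 13.
Since 43 < 48, the ceiling is binding.
At P = 43: Qd = 205 - 4·43 = 33 and Qs = 2·43 - 83 = 3.
Consumer surplus without the control is ½ · (51.25 - 48) · 13 = 21.125.
With the ceiling, 3 units are sold at 43 (assume they go to the highest-value buyers). The demand price at Q = 3 is 50.5, so CS = ½ · [(51.25 - 43) + (50.5 - 43)] · 3 = 23.625.
Change in consumer surplus = 23.625 - 21.125 = 2.5.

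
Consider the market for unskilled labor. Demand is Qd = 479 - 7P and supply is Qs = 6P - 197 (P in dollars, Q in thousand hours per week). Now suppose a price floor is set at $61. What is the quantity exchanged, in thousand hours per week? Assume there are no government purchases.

In a free market, 479 - 7P = 6P - 197 gives the equilibrium P* = 52, Q* = 115.
Because the floor (61) lies above the market-clearing price, it is binding.
At P = 61: Qd = 479 - 7·61 = 52 and Qs = 6·61 - 197 = 169.
The quantity actually transacted is the short side, demand: 52.

52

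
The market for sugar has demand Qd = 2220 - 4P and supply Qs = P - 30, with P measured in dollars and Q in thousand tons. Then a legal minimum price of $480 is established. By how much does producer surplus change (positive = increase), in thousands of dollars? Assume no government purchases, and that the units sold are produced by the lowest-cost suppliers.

1800

In a free market, 2220 - 4P = P - 30 gives the equilibrium P* = 450, Q* = 420.
The floor of 480 is above the equilibrium price 450, so it binds.
At P = 480: Qd = 2220 - 4·480 = 300 and Qs = 480 - 30 = 450.
Producer surplus without the control is ½ · (450 - 30) · 420 = 88200.
With the floor, 300 units are sold at 480. The supply price at Q = 300 is 330, so PS = ½ · [(480 - 30) + (480 - 330)] · 300 = 90000.
Change in producer surplus = 90000 - 88200 = 1800.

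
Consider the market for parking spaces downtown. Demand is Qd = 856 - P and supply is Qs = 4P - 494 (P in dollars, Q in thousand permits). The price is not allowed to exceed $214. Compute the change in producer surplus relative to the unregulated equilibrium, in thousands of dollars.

-26544

Equilibrium: 856 - P = 4P - 494, so 1350 = 5P and P* = 270, Q* = 586.
The ceiling of 214 is below the equilibrium price 270, so it binds.
At P = 214: Qd = 856 - 214 = 642 and Qs = 4·214 - 494 = 362.
Producer surplus without the control is ½ · (270 - 123.5) · 586 = 42924.5.
With the ceiling, producers sell 362 units at 214, so PS = ½ · (214 - 123.5) · 362 = 16380.5.
Change in producer surplus = 16380.5 - 42924.5 = -26544.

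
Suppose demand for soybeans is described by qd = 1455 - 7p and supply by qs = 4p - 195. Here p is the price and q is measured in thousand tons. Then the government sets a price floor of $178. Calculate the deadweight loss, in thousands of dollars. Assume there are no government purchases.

7546

Setting quantity demanded equal to quantity supplied, 1455 - 7p = 4p - 195, gives p* = 150 and q* = 405.
Because the floor (178) lies above the market-clearing price, it is binding.
At p = 178: qd = 1455 - 7·178 = 209 and qs = 4·178 - 195 = 517.
Quantity traded falls to 209. At q = 209 the demand price is (1455 - 209)/7 = 178 and the supply price is (195 + 209)/4 = 101.
Deadweight loss = ½ · (178 - 101) · (405 - 209) = ½ · 77 · 196 = 7546.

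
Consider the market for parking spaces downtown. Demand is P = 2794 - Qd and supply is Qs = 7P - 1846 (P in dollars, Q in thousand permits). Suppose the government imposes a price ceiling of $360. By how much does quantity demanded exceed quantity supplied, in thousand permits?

1760

Rearranging demand gives Qd = 2794 - P. Setting quantity demanded equal to quantity supplied, 2794 - P = 7P - 1846, gives P* = 580 and Q* = 2214.
Because the ceiling (360) lies below the market-clearing price, it is binding.
At P = 360: Qd = 2794 - 360 = 2434 and Qs = 7·360 - 1846 = 674.
Shortage = Qd - Qs = 2434 - 674 = 1760.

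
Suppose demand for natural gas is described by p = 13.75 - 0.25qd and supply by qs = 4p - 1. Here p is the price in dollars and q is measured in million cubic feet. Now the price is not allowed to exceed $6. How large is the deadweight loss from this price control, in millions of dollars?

4

Rearranging demand gives qd = 55 - 4p. Equilibrium: 55 - 4p = 4p - 1, so 56 = 8p and p* = 7, q* = 27.
The ceiling of 6 is below the equilibrium price 7, so it binds.
At p = 6: qd = 55 - 4·6 = 31 and qs = 4·6 - 1 = 23.
Quantity traded falls to 23. At q = 23 the demand price is (55 - 23)/4 = 8 and the supply price is (1 + 23)/4 = 6.
Deadweight loss = ½ · (8 - 6) · (27 - 23) = ½ · 2 · 4 = 4.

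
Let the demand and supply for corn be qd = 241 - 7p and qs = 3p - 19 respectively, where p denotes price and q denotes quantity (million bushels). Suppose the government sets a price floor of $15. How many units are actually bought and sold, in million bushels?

59

Setting quantity demanded equal to quantity supplied, 241 - 7p = 3p - 19, gives p* = 26 and q* = 59.
Since 15 is below p* = 26, the floor does not bind and the free-market outcome prevails.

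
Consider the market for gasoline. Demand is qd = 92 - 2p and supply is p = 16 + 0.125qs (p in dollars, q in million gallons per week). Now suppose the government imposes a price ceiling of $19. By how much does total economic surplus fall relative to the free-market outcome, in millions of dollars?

180

Rearranging supply gives qs = 8p - 128. Without the control the market clears where 92 - 2p = 8p - 128, i.e. p* = 22 and q* = 48.
Since 19 < 22, the ceiling is binding.
At p = 19: qd = 92 - 2·19 = 54 and qs = 8·19 - 128 = 24.
Quantity traded falls to 24. At q = 24 the demand price is (92 - 24)/2 = 34 and the supply price is (128 + 24)/8 = 19.
Deadweight loss = ½ · (34 - 19) · (48 - 24) = ½ · 15 · 24 = 180.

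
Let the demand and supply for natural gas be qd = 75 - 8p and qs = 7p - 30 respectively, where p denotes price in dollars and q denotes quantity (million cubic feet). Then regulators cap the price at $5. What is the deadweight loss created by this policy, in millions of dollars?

In a free market, 75 - 8p = 7p - 30 gives the equilibrium p* = 7, q* = 19.
Because the ceiling (5) lies below the market-clearing price, it is binding.
At p = 5: qd = 75 - 8·5 = 35 and qs = 7·5 - 30 = 5.
Quantity traded falls to 5. At q = 5 the demand price is (75 - 5)/8 = 8.75 and the supply price is (30 + 5)/7 = 5.
Deadweight loss = ½ · (8.75 - 5) · (19 - 5) = ½ · 3.75 · 14 = 26.25.

26.25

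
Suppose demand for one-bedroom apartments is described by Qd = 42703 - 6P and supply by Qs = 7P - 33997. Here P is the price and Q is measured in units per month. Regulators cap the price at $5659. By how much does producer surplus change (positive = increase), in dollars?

-1556739.5

Equilibrium: 42703 - 6P = 7P - 33997, so 76700 = 13P and P* = 5900, Q* = 7303.
Because the ceiling (5659) lies below the market-clearing price, it is binding.
At P = 5659: Qd = 42703 - 6·5659 = 8749 and Qs = 7·5659 - 33997 = 5616.
Producer surplus without the control is ½ · (5900 - 33997/7) · 7303 = 53333809/14.
With the ceiling, producers sell 5616 units at 5659, so PS = ½ · (5659 - 33997/7) · 5616 = 15769728/7.
Change in producer surplus = 15769728/7 - 53333809/14 = -1556739.5.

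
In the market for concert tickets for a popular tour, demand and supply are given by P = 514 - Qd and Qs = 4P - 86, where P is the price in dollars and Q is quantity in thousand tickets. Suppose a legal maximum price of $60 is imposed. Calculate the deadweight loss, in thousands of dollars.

Rearranging demand gives Qd = 514 - P. Setting quantity demanded equal to quantity supplied, 514 - P = 4P - 86, gives P* = 120 and Q* = 394.
The ceiling of 60 is below the equilibrium price 120, so it binds.
At P = 60: Qd = 514 - 60 = 454 and Qs = 4·60 - 86 = 154.
Quantity traded falls to 154. At Q = 154 the demand price is 514 - 154 = 360 and the supply price is (86 + 154)/4 = 60.
Deadweight loss = ½ · (360 - 60) · (394 - 154) = ½ · 300 · 240 = 36000.

36000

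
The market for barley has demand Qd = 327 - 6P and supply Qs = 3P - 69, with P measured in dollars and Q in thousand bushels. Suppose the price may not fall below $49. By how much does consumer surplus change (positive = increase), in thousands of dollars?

Without the control the market clears where 327 - 6P = 3P - 69, i.e. P* = 44 and Q* = 63.
Because the floor (49) lies above the market-clearing price, it is binding.
At P = 49: Qd = 327 - 6·49 = 33 and Qs = 3·49 - 69 = 78.
Consumer surplus without the control is ½ · (54.5 - 44) · 63 = 330.75.
With the floor, consumers buy 33 units at 49, so CS = ½ · (54.5 - 49) · 33 = 90.75.
Change in consumer surplus = 90.75 - 330.75 = -240.

-240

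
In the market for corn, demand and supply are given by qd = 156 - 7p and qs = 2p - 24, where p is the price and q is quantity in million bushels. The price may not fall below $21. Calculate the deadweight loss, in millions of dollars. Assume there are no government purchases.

Without the control the market clears where 156 - 7p = 2p - 24, i.e. p* = 20 and q* = 16.
Since 21 > 20, the floor is binding.
At p = 21: qd = 156 - 7·21 = 9 and qs = 2·21 - 24 = 18.
Quantity traded falls to 9. At q = 9 the demand price is (156 - 9)/7 = 21 and the supply price is (24 + 9)/2 = 16.5.
Deadweight loss = ½ · (21 - 16.5) · (16 - 9) = ½ · 4.5 · 7 = 15.75.

15.75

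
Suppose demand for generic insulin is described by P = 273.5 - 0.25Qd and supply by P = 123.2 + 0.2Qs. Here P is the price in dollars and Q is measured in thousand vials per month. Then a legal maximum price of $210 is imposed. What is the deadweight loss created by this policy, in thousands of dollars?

0

Rearranging demand gives Qd = 1094 - 4P; rearranging supply gives Qs = 5P - 616. Without the control the market clears where 1094 - 4P = 5P - 616, i.e. P* = 190 and Q* = 334.
Since 210 is above P* = 190, the ceiling does not bind and the free-market outcome prevails.
Since the control does not bind, no trades are prevented and deadweight loss is zero.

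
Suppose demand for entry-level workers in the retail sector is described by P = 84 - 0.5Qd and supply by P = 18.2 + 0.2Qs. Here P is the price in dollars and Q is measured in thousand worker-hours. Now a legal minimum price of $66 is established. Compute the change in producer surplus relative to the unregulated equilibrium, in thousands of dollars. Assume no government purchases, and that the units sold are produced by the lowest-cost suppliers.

Rearranging demand gives Qd = 168 - 2P; rearranging supply gives Qs = 5P - 91. Equilibrium: 168 - 2P = 5P - 91, so 259 = 7P and P* = 37, Q* = 94.
The floor of 66 is above the equilibrium price 37, so it binds.
At P = 66: Qd = 168 - 2·66 = 36 and Qs = 5·66 - 91 = 239.
Producer surplus without the control is ½ · (37 - 18.2) · 94 = 883.6.
With the floor, 36 units are sold at 66. The supply price at Q = 36 is 25.4, so PS = ½ · [(66 - 18.2) + (66 - 25.4)] · 36 = 1591.2.
Change in producer surplus = 1591.2 - 883.6 = 707.6.

707.6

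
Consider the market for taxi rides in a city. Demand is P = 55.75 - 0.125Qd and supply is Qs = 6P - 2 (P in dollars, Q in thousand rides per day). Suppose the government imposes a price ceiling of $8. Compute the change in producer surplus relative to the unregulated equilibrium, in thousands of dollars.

-2832

Rearranging demand gives Qd = 446 - 8P. In a free market, 446 - 8P = 6P - 2 gives the equilibrium P* = 32, Q* = 190.
Because the ceiling (8) lies below the market-clearing price, it is binding.
At P = 8: Qd = 446 - 8·8 = 382 and Qs = 6·8 - 2 = 46.
Producer surplus without the control is ½ · (32 - 1/3) · 190 = 9025/3.
With the ceiling, producers sell 46 units at 8, so PS = ½ · (8 - 1/3) · 46 = 529/3.
Change in producer surplus = 529/3 - 9025/3 = -2832.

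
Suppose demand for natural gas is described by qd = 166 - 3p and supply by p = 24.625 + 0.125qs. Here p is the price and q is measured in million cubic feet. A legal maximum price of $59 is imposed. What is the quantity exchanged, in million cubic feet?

Rearranging supply gives qs = 8p - 197. In a free market, 166 - 3p = 8p - 197 gives the equilibrium p* = 33, q* = 67.
Since 59 is above p* = 33, the ceiling does not bind and the free-market outcome prevails.

67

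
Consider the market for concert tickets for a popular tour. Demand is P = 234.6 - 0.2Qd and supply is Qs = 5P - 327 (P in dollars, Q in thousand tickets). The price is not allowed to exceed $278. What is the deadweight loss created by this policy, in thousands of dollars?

0

Rearranging demand gives Qd = 1173 - 5P. Without the control the market clears where 1173 - 5P = 5P - 327, i.e. P* = 150 and Q* = 423.
Since 278 is above P* = 150, the ceiling does not bind and the free-market outcome prevails.
Since the control does not bind, no trades are prevented and deadweight loss is zero.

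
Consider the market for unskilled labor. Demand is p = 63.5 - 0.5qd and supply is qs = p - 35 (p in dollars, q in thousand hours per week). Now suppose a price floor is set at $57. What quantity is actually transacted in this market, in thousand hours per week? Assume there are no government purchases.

13

Rearranging demand gives qd = 127 - 2p. Equilibrium: 127 - 2p = p - 35, so 162 = 3p and p* = 54, q* = 19.
Because the floor (57) lies above the market-clearing price, it is binding.
At p = 57: qd = 127 - 2·57 = 13 and qs = 57 - 35 = 22.
The quantity actually transacted is the short side, demand: 13.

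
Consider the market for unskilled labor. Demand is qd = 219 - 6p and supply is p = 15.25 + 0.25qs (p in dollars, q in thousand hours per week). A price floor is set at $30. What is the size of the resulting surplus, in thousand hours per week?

Rearranging supply gives qs = 4p - 61. Without the control the market clears where 219 - 6p = 4p - 61, i.e. p* = 28 and q* = 51.
Because the floor (30) lies above the market-clearing price, it is binding.
At p = 30: qd = 219 - 6·30 = 39 and qs = 4·30 - 61 = 59.
Surplus = qs - qd = 59 - 39 = 20.

20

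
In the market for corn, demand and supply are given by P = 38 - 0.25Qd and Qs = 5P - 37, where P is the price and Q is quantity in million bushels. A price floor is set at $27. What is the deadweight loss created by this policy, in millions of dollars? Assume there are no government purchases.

129.6

Rearranging demand gives Qd = 152 - 4P. Setting quantity demanded equal to quantity supplied, 152 - 4P = 5P - 37, gives P* = 21 and Q* = 68.
The floor of 27 is above the equilibrium price 21, so it binds.
At P = 27: Qd = 152 - 4·27 = 44 and Qs = 5·27 - 37 = 98.
Quantity traded falls to 44. At Q = 44 the demand price is (152 - 44)/4 = 27 and the supply price is (37 + 44)/5 = 16.2.
Deadweight loss = ½ · (27 - 16.2) · (68 - 44) = ½ · 10.8 · 24 = 129.6.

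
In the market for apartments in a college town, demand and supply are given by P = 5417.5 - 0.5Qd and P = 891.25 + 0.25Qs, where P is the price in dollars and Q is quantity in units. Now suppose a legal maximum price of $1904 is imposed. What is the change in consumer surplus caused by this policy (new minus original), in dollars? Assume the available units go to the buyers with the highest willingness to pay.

1025232

Rearranging demand gives Qd = 10835 - 2P; rearranging supply gives Qs = 4P - 3565. Without the control the market clears where 10835 - 2P = 4P - 3565, i.e. P* = 2400 and Q* = 6035.
Since 1904 < 2400, the ceiling is binding.
At P = 1904: Qd = 10835 - 2·1904 = 7027 and Qs = 4·1904 - 3565 = 4051.
Consumer surplus without the control is ½ · (5417.5 - 2400) · 6035 = 9105306.25.
With the ceiling, 4051 units are sold at 1904 (assume they go to the highest-value buyers). The demand price at Q = 4051 is 3392, so CS = ½ · [(5417.5 - 1904) + (3392 - 1904)] · 4051 = 10130538.25.
Change in consumer surplus = 10130538.25 - 9105306.25 = 1025232.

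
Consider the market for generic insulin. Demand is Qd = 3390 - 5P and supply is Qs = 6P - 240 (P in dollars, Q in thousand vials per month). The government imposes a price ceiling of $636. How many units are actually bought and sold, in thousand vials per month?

1740

Without the control the market clears where 3390 - 5P = 6P - 240, i.e. P* = 330 and Q* = 1740.
The ceiling of 636 is above the equilibrium price 330, so it is not binding; the market clears at P* = 330, Q* = 1740.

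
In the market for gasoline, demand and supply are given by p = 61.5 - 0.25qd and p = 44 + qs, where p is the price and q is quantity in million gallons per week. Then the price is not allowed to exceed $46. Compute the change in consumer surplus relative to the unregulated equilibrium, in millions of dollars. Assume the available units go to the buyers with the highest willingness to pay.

Rearranging demand gives qd = 246 - 4p; rearranging supply gives qs = p - 44. Without the control the market clears where 246 - 4p = p - 44, i.e. p* = 58 and q* = 14.
Because the ceiling (46) lies below the market-clearing price, it is binding.
At p = 46: qd = 246 - 4·46 = 62 and qs = 46 - 44 = 2.
Consumer surplus without the control is ½ · (61.5 - 58) · 14 = 24.5.
With the ceiling, 2 units are sold at 46 (assume they go to the highest-value buyers). The demand price at q = 2 is 61, so CS = ½ · [(61.5 - 46) + (61 - 46)] · 2 = 30.5.
Change in consumer surplus = 30.5 - 24.5 = 6.

6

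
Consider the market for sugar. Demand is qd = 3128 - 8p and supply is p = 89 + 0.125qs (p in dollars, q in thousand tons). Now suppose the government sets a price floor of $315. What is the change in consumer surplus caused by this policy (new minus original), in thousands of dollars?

Rearranging supply gives qs = 8p - 712. In a free market, 3128 - 8p = 8p - 712 gives the equilibrium p* = 240, q* = 1208.
The floor of 315 is above the equilibrium price 240, so it binds.
At p = 315: qd = 3128 - 8·315 = 608 and qs = 8·315 - 712 = 1808.
Consumer surplus without the control is ½ · (391 - 240) · 1208 = 91204.
With the floor, consumers buy 608 units at 315, so CS = ½ · (391 - 315) · 608 = 23104.
Change in consumer surplus = 23104 - 91204 = -68100.

-68100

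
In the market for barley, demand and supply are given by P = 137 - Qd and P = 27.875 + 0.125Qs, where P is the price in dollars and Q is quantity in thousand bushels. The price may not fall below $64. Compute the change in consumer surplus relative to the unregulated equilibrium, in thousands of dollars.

Rearranging demand gives Qd = 137 - P; rearranging supply gives Qs = 8P - 223. Setting quantity demanded equal to quantity supplied, 137 - P = 8P - 223, gives P* = 40 and Q* = 97.
The floor of 64 is above the equilibrium price 40, so it binds.
At P = 64: Qd = 137 - 64 = 73 and Qs = 8·64 - 223 = 289.
Consumer surplus without the control is ½ · (137 - 40) · 97 = 4704.5.
With the floor, consumers buy 73 units at 64, so CS = ½ · (137 - 64) · 73 = 2664.5.
Change in consumer surplus = 2664.5 - 4704.5 = -2040.

-2040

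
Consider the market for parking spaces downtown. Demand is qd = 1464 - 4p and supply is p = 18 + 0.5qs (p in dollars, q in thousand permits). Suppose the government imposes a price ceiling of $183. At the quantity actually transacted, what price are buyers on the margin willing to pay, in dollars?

283.5

Rearranging supply gives qs = 2p - 36. Setting quantity demanded equal to quantity supplied, 1464 - 4p = 2p - 36, gives p* = 250 and q* = 464.
The ceiling of 183 is below the equilibrium price 250, so it binds.
At p = 183: qd = 1464 - 4·183 = 732 and qs = 2·183 - 36 = 330.
Only 330 units reach the market. On the demand curve, the marginal buyer's willingness to pay at q = 330 is (1464 - 330)/4 = 283.5.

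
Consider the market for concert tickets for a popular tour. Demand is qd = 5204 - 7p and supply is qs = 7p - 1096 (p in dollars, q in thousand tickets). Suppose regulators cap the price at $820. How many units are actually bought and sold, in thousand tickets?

Equilibrium: 5204 - 7p = 7p - 1096, so 6300 = 14p and p* = 450, q* = 2054.
Since 820 is above p* = 450, the ceiling does not bind and the free-market outcome prevails.

2054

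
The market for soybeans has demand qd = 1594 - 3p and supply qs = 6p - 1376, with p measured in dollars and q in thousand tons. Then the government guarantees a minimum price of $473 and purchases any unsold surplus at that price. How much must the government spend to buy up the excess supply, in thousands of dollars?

608751

Equilibrium: 1594 - 3p = 6p - 1376, so 2970 = 9p and p* = 330, q* = 604.
Since 473 > 330, the floor is binding.
At p = 473: qd = 1594 - 3·473 = 175 and qs = 6·473 - 1376 = 1462.
Surplus = qs - qd = 1287.
Government expenditure = surplus × support price = 1287 × 473 = 608751.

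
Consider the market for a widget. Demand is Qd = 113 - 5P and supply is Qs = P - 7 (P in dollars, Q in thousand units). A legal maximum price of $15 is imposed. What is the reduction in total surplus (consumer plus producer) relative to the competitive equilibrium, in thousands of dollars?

Equilibrium: 113 - 5P = P - 7, so 120 = 6P and P* = 20, Q* = 13.
The ceiling of 15 is below the equilibrium price 20, so it binds.
At P = 15: Qd = 113 - 5·15 = 38 and Qs = 15 - 7 = 8.
Quantity traded falls to 8. At Q = 8 the demand price is (113 - 8)/5 = 21 and the supply price is 7 + 8 = 15.
Deadweight loss = ½ · (21 - 15) · (13 - 8) = ½ · 6 · 5 = 15.

15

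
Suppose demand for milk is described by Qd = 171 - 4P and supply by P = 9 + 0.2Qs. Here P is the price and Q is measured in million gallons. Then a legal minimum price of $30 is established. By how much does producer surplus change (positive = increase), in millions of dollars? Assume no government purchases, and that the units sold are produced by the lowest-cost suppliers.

248.4

Rearranging supply gives Qs = 5P - 45. Without the control the market clears where 171 - 4P = 5P - 45, i.e. P* = 24 and Q* = 75.
Since 30 > 24, the floor is binding.
At P = 30: Qd = 171 - 4·30 = 51 and Qs = 5·30 - 45 = 105.
Producer surplus without the control is ½ · (24 - 9) · 75 = 562.5.
With the floor, 51 units are sold at 30. The supply price at Q = 51 is 19.2, so PS = ½ · [(30 - 9) + (30 - 19.2)] · 51 = 810.9.
Change in producer surplus = 810.9 - 562.5 = 248.4.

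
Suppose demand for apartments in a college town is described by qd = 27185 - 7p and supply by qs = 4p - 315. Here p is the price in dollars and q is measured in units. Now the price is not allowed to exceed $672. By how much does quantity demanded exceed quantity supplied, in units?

20108

Without the control the market clears where 27185 - 7p = 4p - 315, i.e. p* = 2500 and q* = 9685.
The ceiling of 672 is below the equilibrium price 2500, so it binds.
At p = 672: qd = 27185 - 7·672 = 22481 and qs = 4·672 - 315 = 2373.
Shortage = qd - qs = 22481 - 2373 = 20108.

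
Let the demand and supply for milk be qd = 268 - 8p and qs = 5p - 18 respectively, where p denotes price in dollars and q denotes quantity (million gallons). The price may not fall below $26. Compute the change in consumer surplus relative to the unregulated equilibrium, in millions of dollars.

-304

Without the control the market clears where 268 - 8p = 5p - 18, i.e. p* = 22 and q* = 92.
The floor of 26 is above the equilibrium price 22, so it binds.
At p = 26: qd = 268 - 8·26 = 60 and qs = 5·26 - 18 = 112.
Consumer surplus without the control is ½ · (33.5 - 22) · 92 = 529.
With the floor, consumers buy 60 units at 26, so CS = ½ · (33.5 - 26) · 60 = 225.
Change in consumer surplus = 225 - 529 = -304.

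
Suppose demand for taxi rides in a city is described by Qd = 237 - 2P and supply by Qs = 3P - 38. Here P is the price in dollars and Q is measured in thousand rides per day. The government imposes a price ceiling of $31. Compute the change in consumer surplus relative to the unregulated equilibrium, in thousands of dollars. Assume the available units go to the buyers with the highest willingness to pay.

24

Without the control the market clears where 237 - 2P = 3P - 38, i.e. P* = 55 and Q* = 127.
The ceiling of 31 is below the equilibrium price 55, so it binds.
At P = 31: Qd = 237 - 2·31 = 175 and Qs = 3·31 - 38 = 55.
Consumer surplus without the control is ½ · (118.5 - 55) · 127 = 4032.25.
With the ceiling, 55 units are sold at 31 (assume they go to the highest-value buyers). The demand price at Q = 55 is 91, so CS = ½ · [(118.5 - 31) + (91 - 31)] · 55 = 4056.25.
Change in consumer surplus = 4056.25 - 4032.25 = 24.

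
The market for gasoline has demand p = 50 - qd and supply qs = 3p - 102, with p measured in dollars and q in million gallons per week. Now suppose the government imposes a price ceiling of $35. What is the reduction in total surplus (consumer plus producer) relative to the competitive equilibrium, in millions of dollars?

54

Rearranging demand gives qd = 50 - p. Setting quantity demanded equal to quantity supplied, 50 - p = 3p - 102, gives p* = 38 and q* = 12.
Because the ceiling (35) lies below the market-clearing price, it is binding.
At p = 35: qd = 50 - 35 = 15 and qs = 3·35 - 102 = 3.
Quantity traded falls to 3. At q = 3 the demand price is 50 - 3 = 47 and the supply price is (102 + 3)/3 = 35.
Deadweight loss = ½ · (47 - 35) · (12 - 3) = ½ · 12 · 9 = 54.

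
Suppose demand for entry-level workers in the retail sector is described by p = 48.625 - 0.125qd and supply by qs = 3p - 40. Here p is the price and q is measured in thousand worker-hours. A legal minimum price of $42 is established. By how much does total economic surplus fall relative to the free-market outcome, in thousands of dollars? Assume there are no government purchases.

Rearranging demand gives qd = 389 - 8p. Setting quantity demanded equal to quantity supplied, 389 - 8p = 3p - 40, gives p* = 39 and q* = 77.
Because the floor (42) lies above the market-clearing price, it is binding.
At p = 42: qd = 389 - 8·42 = 53 and qs = 3·42 - 40 = 86.
Quantity traded falls to 53. At q = 53 the demand price is (389 - 53)/8 = 42 and the supply price is (40 + 53)/3 = 31.
Deadweight loss = ½ · (42 - 31) · (77 - 53) = ½ · 11 · 24 = 132.

132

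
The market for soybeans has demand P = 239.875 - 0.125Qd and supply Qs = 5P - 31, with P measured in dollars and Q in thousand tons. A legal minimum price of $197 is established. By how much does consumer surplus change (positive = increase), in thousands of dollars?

Rearranging demand gives Qd = 1919 - 8P. Equilibrium: 1919 - 8P = 5P - 31, so 1950 = 13P and P* = 150, Q* = 719.
Since 197 > 150, the floor is binding.
At P = 197: Qd = 1919 - 8·197 = 343 and Qs = 5·197 - 31 = 954.
Consumer surplus without the control is ½ · (239.875 - 150) · 719 = 32310.0625.
With the floor, consumers buy 343 units at 197, so CS = ½ · (239.875 - 197) · 343 = 7353.0625.
Change in consumer surplus = 7353.0625 - 32310.0625 = -24957.

-24957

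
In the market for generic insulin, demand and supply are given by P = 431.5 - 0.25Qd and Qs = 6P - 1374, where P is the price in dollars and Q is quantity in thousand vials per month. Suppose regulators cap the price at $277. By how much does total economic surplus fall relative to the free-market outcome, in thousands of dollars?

Rearranging demand gives Qd = 1726 - 4P. Without the control the market clears where 1726 - 4P = 6P - 1374, i.e. P* = 310 and Q* = 486.
Since 277 < 310, the ceiling is binding.
At P = 277: Qd = 1726 - 4·277 = 618 and Qs = 6·277 - 1374 = 288.
Quantity traded falls to 288. At Q = 288 the demand price is (1726 - 288)/4 = 359.5 and the supply price is (1374 + 288)/6 = 277.
Deadweight loss = ½ · (359.5 - 277) · (486 - 288) = ½ · 82.5 · 198 = 8167.5.

8167.5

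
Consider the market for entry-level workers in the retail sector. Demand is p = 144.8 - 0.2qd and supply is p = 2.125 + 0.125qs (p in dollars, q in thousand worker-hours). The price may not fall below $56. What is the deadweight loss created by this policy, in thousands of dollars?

Rearranging demand gives qd = 724 - 5p; rearranging supply gives qs = 8p - 17. Without the control the market clears where 724 - 5p = 8p - 17, i.e. p* = 57 and q* = 439.
The floor of 56 is below the equilibrium price 57, so it is not binding; the market clears at p* = 57, q* = 439.
Since the control does not bind, no trades are prevented and deadweight loss is zero.

0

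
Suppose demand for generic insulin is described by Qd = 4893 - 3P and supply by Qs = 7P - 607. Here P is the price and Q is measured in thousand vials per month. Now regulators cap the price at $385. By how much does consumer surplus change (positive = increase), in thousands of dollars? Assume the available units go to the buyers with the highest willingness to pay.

122182.5

In a free market, 4893 - 3P = 7P - 607 gives the equilibrium P* = 550, Q* = 3243.
Since 385 < 550, the ceiling is binding.
At P = 385: Qd = 4893 - 3·385 = 3738 and Qs = 7·385 - 607 = 2088.
Consumer surplus without the control is ½ · (1631 - 550) · 3243 = 1752841.5.
With the ceiling, 2088 units are sold at 385 (assume they go to the highest-value buyers). The demand price at Q = 2088 is 935, so CS = ½ · [(1631 - 385) + (935 - 385)] · 2088 = 1875024.
Change in consumer surplus = 1875024 - 1752841.5 = 122182.5.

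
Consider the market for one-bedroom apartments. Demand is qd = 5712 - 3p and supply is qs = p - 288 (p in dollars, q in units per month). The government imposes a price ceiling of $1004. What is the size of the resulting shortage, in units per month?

1984

Setting quantity demanded equal to quantity supplied, 5712 - 3p = p - 288, gives p* = 1500 and q* = 1212.
Because the ceiling (1004) lies below the market-clearing price, it is binding.
At p = 1004: qd = 5712 - 3·1004 = 2700 and qs = 1004 - 288 = 716.
Shortage = qd - qs = 2700 - 716 = 1984.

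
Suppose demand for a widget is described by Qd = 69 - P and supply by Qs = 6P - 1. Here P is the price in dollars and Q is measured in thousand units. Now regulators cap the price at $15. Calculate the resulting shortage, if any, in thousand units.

Setting quantity demanded equal to quantity supplied, 69 - P = 6P - 1, gives P* = 10 and Q* = 59.
Since 15 is above P* = 10, the ceiling does not bind and the free-market outcome prevails.
Since the control does not bind, there is no shortage.

0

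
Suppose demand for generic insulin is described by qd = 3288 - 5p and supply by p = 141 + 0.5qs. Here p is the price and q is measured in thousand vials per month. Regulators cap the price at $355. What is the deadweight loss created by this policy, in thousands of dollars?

Rearranging supply gives qs = 2p - 282. In a free market, 3288 - 5p = 2p - 282 gives the equilibrium p* = 510, q* = 738.
Since 355 < 510, the ceiling is binding.
At p = 355: qd = 3288 - 5·355 = 1513 and qs = 2·355 - 282 = 428.
Quantity traded falls to 428. At q = 428 the demand price is (3288 - 428)/5 = 572 and the supply price is (282 + 428)/2 = 355.
Deadweight loss = ½ · (572 - 355) · (738 - 428) = ½ · 217 · 310 = 33635.

33635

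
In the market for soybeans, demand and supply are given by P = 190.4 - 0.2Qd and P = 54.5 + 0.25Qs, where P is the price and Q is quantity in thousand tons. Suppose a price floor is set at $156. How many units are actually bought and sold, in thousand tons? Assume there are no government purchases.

Rearranging demand gives Qd = 952 - 5P; rearranging supply gives Qs = 4P - 218. Equilibrium: 952 - 5P = 4P - 218, so 1170 = 9P and P* = 130, Q* = 302.
Since 156 > 130, the floor is binding.
At P = 156: Qd = 952 - 5·156 = 172 and Qs = 4·156 - 218 = 406.
The quantity actually transacted is the short side, demand: 172.

172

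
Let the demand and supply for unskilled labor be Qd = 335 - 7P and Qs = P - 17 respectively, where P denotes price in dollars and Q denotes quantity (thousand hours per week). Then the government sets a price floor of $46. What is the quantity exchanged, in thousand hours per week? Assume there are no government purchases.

In a free market, 335 - 7P = P - 17 gives the equilibrium P* = 44, Q* = 27.
Because the floor (46) lies above the market-clearing price, it is binding.
At P = 46: Qd = 335 - 7·46 = 13 and Qs = 46 - 17 = 29.
The quantity actually transacted is the short side, demand: 13.

13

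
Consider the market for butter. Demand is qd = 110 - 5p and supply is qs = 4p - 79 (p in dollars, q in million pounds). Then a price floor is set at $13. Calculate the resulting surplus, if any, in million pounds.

Setting quantity demanded equal to quantity supplied, 110 - 5p = 4p - 79, gives p* = 21 and q* = 5.
Since 13 is below p* = 21, the floor does not bind and the free-market outcome prevails.
Since the control does not bind, there is no surplus.

0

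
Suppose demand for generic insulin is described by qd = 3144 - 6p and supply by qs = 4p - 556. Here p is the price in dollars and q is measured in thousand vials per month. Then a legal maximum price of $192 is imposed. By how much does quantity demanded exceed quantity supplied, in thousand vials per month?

1780

Equilibrium: 3144 - 6p = 4p - 556, so 3700 = 10p and p* = 370, q* = 924.
Since 192 < 370, the ceiling is binding.
At p = 192: qd = 3144 - 6·192 = 1992 and qs = 4·192 - 556 = 212.
Shortage = qd - qs = 1992 - 212 = 1780.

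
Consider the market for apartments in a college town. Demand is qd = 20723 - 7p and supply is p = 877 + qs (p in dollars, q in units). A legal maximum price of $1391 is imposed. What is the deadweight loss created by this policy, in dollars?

Rearranging supply gives qs = p - 877. Without the control the market clears where 20723 - 7p = p - 877, i.e. p* = 2700 and q* = 1823.
Since 1391 < 2700, the ceiling is binding.
At p = 1391: qd = 20723 - 7·1391 = 10986 and qs = 1391 - 877 = 514.
Quantity traded falls to 514. At q = 514 the demand price is (20723 - 514)/7 = 2887 and the supply price is 877 + 514 = 1391.
Deadweight loss = ½ · (2887 - 1391) · (1823 - 514) = ½ · 1496 · 1309 = 979132.

979132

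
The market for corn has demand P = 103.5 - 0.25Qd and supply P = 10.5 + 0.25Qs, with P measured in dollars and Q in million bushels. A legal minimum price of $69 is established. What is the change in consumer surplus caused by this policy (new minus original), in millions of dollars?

Rearranging demand gives Qd = 414 - 4P; rearranging supply gives Qs = 4P - 42. In a free market, 414 - 4P = 4P - 42 gives the equilibrium P* = 57, Q* = 186.
Since 69 > 57, the floor is binding.
At P = 69: Qd = 414 - 4·69 = 138 and Qs = 4·69 - 42 = 234.
Consumer surplus without the control is ½ · (103.5 - 57) · 186 = 4324.5.
With the floor, consumers buy 138 units at 69, so CS = ½ · (103.5 - 69) · 138 = 2380.5.
Change in consumer surplus = 2380.5 - 4324.5 = -1944.

-1944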